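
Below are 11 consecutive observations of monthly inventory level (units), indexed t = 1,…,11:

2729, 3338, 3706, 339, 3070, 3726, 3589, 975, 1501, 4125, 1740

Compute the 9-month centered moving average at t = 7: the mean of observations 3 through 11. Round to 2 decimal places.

Sum of periods 3–11: 3706 + 339 + 3070 + 3726 + 3589 + 975 + 1501 + 4125 + 1740 = 22771
Divide by 9: 22771 / 9 = 2530.11

2530.11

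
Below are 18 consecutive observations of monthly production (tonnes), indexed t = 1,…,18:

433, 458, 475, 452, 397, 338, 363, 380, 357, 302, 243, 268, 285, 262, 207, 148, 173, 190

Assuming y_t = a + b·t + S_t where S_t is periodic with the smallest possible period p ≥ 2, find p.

First differences y_{t+1} − y_t: 25, 17, -23, -55, -59, 25, 17, -23, -55, -59, 25, 17, …
The difference pattern repeats every 5 terms and not for any smaller step, so p = 5.

5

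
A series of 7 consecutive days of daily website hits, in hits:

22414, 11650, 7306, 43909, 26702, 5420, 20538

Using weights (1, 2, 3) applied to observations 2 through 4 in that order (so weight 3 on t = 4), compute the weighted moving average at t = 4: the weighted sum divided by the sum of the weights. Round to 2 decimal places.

26331.50

Weighted sum: 1·11650 + 2·7306 + 3·43909 = 11650 + 14612 + 131727 = 157989
Weight total: 1 + 2 + 3 = 6
WMA = 157989 / 6 = 26331.50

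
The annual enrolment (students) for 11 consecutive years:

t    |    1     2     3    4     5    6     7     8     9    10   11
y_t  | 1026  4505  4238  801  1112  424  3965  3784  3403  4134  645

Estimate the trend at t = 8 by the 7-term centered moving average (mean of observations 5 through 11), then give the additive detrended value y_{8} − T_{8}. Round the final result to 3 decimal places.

Trend T_8 = (1112 + 424 + 3965 + 3784 + 3403 + 4134 + 645) / 7 = 17467/7 = 2495.28571
Detrended value: 3784 − 2495.28571 = 1288.714

1288.714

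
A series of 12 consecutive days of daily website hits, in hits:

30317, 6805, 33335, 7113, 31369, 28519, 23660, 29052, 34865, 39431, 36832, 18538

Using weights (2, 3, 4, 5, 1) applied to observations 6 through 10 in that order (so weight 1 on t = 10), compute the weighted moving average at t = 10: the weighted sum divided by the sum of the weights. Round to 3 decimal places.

Weighted sum: 2·28519 + 3·23660 + 4·29052 + 5·34865 + 1·39431 = 57038 + 70980 + 116208 + 174325 + 39431 = 457982
Weight total: 2 + 3 + 4 + 5 + 1 = 15
WMA = 457982 / 15 = 30532.133

30532.133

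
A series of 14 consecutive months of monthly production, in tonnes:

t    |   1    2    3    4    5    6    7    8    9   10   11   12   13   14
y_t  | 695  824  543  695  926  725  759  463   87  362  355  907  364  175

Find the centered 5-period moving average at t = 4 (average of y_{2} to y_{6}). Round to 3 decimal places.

742.600

Sum of periods 2–6: 824 + 543 + 695 + 926 + 725 = 3713
Divide by 5: 3713 / 5 = 742.600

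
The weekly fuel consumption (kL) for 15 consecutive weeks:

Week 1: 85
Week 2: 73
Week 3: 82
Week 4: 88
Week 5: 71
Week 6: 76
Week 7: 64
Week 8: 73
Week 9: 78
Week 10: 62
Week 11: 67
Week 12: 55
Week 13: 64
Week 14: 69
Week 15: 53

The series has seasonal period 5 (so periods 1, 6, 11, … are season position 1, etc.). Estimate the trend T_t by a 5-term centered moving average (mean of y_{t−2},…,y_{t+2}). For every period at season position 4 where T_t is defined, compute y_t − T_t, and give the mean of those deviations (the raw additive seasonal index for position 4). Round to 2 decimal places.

Season position 4 occurs at t = 4, 9 (where T_t is defined).
t=4: T_4 = 78.0000; y_4 − T_4 = 88 − 78.0000 = 10.0000
t=9: T_9 = 68.8000; y_9 − T_9 = 78 − 68.8000 = 9.2000
Mean deviation: (10.0000 + 9.2000) / 2 = 9.60

9.60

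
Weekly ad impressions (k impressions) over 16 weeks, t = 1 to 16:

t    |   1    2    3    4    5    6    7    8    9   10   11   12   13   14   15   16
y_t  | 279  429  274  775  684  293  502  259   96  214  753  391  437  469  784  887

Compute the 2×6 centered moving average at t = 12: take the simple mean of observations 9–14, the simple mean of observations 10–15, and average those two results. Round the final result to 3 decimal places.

450.667

Sum over 9–14: 96 + 214 + 753 + 391 + 437 + 469 = 2360
Sum over 10–15: 214 + 753 + 391 + 437 + 469 + 784 = 3048
CMA at t=12 = (2360 + 3048) / (2·6) = 5408 / 12 = 450.667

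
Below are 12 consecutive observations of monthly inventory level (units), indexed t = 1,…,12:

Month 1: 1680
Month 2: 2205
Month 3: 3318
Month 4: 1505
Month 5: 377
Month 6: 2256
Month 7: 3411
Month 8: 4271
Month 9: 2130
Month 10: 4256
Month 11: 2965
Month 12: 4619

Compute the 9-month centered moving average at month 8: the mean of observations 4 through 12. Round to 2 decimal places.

Sum of periods 4–12: 1505 + 377 + 2256 + 3411 + 4271 + 2130 + 4256 + 2965 + 4619 = 25790
Divide by 9: 25790 / 9 = 2865.56

2865.56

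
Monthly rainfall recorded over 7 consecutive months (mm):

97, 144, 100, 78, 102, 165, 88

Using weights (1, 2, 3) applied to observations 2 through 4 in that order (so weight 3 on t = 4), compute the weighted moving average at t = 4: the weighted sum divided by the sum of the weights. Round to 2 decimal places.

96.33

Weighted sum: 1·144 + 2·100 + 3·78 = 144 + 200 + 234 = 578
Weight total: 1 + 2 + 3 = 6
WMA = 578 / 6 = 96.33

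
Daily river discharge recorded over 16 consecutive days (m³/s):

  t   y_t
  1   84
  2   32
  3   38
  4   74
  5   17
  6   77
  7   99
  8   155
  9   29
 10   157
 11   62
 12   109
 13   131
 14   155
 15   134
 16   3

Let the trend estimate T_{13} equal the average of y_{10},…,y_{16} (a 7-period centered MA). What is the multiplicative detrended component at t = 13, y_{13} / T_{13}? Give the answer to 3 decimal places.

1.221

Trend T_13 = (157 + 62 + 109 + 131 + 155 + 134 + 3) / 7 = 751/7 = 107.28571
Ratio to trend: 131 / 107.28571 = 1.221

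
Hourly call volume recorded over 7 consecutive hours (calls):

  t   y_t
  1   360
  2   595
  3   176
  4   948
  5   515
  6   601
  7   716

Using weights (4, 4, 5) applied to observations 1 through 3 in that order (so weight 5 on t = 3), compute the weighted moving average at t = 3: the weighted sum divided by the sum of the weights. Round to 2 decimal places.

Weighted sum: 4·360 + 4·595 + 5·176 = 1440 + 2380 + 880 = 4700
Weight total: 4 + 4 + 5 = 13
WMA = 4700 / 13 = 361.54

361.54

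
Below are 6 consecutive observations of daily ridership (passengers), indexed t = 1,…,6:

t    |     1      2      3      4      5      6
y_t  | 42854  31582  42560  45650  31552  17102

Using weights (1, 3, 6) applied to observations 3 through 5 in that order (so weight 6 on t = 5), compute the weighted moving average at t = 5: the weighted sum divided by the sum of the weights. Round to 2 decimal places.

Weighted sum: 1·42560 + 3·45650 + 6·31552 = 42560 + 136950 + 189312 = 368822
Weight total: 1 + 3 + 6 = 10
WMA = 368822 / 10 = 36882.20

36882.20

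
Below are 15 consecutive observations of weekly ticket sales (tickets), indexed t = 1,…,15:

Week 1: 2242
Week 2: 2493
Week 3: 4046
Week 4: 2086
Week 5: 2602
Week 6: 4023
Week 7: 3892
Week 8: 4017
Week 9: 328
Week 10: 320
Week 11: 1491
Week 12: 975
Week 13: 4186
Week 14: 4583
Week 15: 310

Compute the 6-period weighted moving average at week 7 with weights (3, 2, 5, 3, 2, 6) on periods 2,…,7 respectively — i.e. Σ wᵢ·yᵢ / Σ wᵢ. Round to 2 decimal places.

Weighted sum: 3·2493 + 2·4046 + 5·2086 + 3·2602 + 2·4023 + 6·3892 = 7479 + 8092 + 10430 + 7806 + 8046 + 23352 = 65205
Weight total: 3 + 2 + 5 + 3 + 2 + 6 = 21
WMA = 65205 / 21 = 3105.00

3105.00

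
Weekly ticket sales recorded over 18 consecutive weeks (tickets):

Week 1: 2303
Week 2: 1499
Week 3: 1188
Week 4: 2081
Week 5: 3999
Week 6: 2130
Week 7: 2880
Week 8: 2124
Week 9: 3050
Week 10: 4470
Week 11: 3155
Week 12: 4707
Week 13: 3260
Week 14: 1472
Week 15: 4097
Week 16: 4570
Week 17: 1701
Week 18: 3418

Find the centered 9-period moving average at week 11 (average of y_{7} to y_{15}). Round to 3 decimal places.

3246.111

Sum of periods 7–15: 2880 + 2124 + 3050 + 4470 + 3155 + 4707 + 3260 + 1472 + 4097 = 29215
Divide by 9: 29215 / 9 = 3246.111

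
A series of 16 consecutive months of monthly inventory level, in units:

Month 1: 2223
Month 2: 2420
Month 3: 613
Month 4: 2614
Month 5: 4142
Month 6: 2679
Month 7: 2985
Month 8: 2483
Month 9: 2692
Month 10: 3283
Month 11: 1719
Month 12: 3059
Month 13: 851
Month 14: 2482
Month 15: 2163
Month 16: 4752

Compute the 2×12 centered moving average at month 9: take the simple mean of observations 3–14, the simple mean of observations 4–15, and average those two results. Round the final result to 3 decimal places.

2531.417

Sum over 3–14: 613 + 2614 + 4142 + 2679 + 2985 + 2483 + 2692 + 3283 + 1719 + 3059 + 851 + 2482 = 29602
Sum over 4–15: 2614 + 4142 + 2679 + 2985 + 2483 + 2692 + 3283 + 1719 + 3059 + 851 + 2482 + 2163 = 31152
CMA at t=9 = (29602 + 31152) / (2·12) = 60754 / 24 = 2531.417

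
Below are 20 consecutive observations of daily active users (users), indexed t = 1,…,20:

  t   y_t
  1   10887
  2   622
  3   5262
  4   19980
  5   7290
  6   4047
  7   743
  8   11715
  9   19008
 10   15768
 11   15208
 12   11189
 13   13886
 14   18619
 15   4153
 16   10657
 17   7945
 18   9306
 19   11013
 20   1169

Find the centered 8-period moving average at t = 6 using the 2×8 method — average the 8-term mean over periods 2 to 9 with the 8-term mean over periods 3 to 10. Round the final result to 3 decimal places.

Sum over 2–9: 622 + 5262 + 19980 + 7290 + 4047 + 743 + 11715 + 19008 = 68667
Sum over 3–10: 5262 + 19980 + 7290 + 4047 + 743 + 11715 + 19008 + 15768 = 83813
CMA at t=6 = (68667 + 83813) / (2·8) = 152480 / 16 = 9530.000

9530.000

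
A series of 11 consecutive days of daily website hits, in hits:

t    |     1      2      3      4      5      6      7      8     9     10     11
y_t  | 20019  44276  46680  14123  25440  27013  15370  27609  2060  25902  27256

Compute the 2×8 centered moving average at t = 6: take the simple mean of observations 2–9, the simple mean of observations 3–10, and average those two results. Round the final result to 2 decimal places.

Sum over 2–9: 44276 + 46680 + 14123 + 25440 + 27013 + 15370 + 27609 + 2060 = 202571
Sum over 3–10: 46680 + 14123 + 25440 + 27013 + 15370 + 27609 + 2060 + 25902 = 184197
CMA at t=6 = (202571 + 184197) / (2·8) = 386768 / 16 = 24173.00

24173.00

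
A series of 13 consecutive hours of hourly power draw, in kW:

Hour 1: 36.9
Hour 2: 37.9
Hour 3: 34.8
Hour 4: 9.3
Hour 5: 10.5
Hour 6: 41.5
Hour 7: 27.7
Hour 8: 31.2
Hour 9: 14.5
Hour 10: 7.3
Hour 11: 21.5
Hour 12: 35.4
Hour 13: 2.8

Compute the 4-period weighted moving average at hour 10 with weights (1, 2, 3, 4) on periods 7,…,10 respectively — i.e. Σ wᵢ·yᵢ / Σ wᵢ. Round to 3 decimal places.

Weighted sum: 1·27.7 + 2·31.2 + 3·14.5 + 4·7.3 = 27.7 + 62.4 + 43.5 + 29.2 = 162.8
Weight total: 1 + 2 + 3 + 4 = 10
WMA = 162.8 / 10 = 16.280

16.280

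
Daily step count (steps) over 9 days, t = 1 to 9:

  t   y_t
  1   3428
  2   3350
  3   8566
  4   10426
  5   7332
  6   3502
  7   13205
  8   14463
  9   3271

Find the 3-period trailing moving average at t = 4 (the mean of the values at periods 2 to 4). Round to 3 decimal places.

Sum of periods 2–4: 3350 + 8566 + 10426 = 22342
Divide by 3: 22342 / 3 = 7447.333

7447.333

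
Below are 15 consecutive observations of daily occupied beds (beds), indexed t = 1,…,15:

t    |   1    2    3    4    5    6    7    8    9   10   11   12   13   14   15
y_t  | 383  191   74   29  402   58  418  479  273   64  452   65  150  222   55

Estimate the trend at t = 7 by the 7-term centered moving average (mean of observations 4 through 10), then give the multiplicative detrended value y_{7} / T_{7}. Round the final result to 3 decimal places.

1.698

Trend T_7 = (29 + 402 + 58 + 418 + 479 + 273 + 64) / 7 = 1723/7 = 246.14286
Ratio to trend: 418 / 246.14286 = 1.698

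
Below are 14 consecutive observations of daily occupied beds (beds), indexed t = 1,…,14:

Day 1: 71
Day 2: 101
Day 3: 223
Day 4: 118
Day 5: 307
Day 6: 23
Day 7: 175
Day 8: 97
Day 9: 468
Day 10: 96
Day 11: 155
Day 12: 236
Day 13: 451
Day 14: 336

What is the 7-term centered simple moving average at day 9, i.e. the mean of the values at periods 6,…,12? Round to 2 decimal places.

Sum of periods 6–12: 23 + 175 + 97 + 468 + 96 + 155 + 236 = 1250
Divide by 7: 1250 / 7 = 178.57

178.57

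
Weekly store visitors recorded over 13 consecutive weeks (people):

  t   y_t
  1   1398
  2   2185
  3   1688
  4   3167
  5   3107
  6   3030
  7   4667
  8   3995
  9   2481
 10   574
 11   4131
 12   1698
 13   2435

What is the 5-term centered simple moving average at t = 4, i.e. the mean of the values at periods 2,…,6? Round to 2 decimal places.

2635.40

Sum of periods 2–6: 2185 + 1688 + 3167 + 3107 + 3030 = 13177
Divide by 5: 13177 / 5 = 2635.40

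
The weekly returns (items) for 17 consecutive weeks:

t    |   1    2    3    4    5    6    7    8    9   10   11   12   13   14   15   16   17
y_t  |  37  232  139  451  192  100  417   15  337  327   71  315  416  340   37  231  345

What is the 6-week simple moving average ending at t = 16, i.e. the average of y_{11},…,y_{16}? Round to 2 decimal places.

235.00

Sum of periods 11–16: 71 + 315 + 416 + 340 + 37 + 231 = 1410
Divide by 6: 1410 / 6 = 235.00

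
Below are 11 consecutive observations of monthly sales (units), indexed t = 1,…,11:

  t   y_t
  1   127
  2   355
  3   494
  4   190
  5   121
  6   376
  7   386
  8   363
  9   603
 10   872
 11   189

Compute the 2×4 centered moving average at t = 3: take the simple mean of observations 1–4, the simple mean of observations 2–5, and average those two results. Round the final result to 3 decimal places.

Sum over 1–4: 127 + 355 + 494 + 190 = 1166
Sum over 2–5: 355 + 494 + 190 + 121 = 1160
CMA at t=3 = (1166 + 1160) / (2·4) = 2326 / 8 = 290.750

290.750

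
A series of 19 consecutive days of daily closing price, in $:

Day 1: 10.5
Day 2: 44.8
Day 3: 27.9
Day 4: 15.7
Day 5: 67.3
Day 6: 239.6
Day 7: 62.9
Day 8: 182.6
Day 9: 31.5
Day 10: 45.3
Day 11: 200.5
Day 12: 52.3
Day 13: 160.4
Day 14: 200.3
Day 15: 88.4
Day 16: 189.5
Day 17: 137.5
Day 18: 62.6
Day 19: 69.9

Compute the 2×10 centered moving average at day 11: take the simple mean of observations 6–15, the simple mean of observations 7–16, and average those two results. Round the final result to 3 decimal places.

Sum over 6–15: 239.6 + 62.9 + 182.6 + 31.5 + 45.3 + 200.5 + 52.3 + 160.4 + 200.3 + 88.4 = 1263.8
Sum over 7–16: 62.9 + 182.6 + 31.5 + 45.3 + 200.5 + 52.3 + 160.4 + 200.3 + 88.4 + 189.5 = 1213.7
CMA at t=11 = (1263.8 + 1213.7) / (2·10) = 2477.5 / 20 = 123.875

123.875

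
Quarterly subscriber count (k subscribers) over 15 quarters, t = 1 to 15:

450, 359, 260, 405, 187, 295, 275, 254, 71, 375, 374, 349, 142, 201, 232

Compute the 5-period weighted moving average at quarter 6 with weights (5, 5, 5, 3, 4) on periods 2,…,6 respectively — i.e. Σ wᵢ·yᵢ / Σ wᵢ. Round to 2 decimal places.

311.86

Weighted sum: 5·359 + 5·260 + 5·405 + 3·187 + 4·295 = 1795 + 1300 + 2025 + 561 + 1180 = 6861
Weight total: 5 + 5 + 5 + 3 + 4 = 22
WMA = 6861 / 22 = 311.86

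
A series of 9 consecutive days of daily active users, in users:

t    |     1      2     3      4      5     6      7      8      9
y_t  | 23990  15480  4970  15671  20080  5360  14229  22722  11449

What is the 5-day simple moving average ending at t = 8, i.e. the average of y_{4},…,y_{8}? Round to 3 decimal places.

Sum of periods 4–8: 15671 + 20080 + 5360 + 14229 + 22722 = 78062
Divide by 5: 78062 / 5 = 15612.400

15612.400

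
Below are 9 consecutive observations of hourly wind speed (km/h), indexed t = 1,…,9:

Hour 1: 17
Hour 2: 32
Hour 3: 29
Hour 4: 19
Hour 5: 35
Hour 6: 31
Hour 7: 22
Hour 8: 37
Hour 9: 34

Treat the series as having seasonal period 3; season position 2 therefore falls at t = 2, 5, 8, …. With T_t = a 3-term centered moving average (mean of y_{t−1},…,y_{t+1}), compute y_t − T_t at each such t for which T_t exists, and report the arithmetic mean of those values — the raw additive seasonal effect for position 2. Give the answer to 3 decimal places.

Season position 2 occurs at t = 2, 5, 8 (where T_t is defined).
t=2: T_2 = 26.00000; y_2 − T_2 = 32 − 26.00000 = 6.00000
t=5: T_5 = 28.33333; y_5 − T_5 = 35 − 28.33333 = 6.66667
t=8: T_8 = 31.00000; y_8 − T_8 = 37 − 31.00000 = 6.00000
Mean deviation: (6.00000 + 6.66667 + 6.00000) / 3 = 6.222

6.222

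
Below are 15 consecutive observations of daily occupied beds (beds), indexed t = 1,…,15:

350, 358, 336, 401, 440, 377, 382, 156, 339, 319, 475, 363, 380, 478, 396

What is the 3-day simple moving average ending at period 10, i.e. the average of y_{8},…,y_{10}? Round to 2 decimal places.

271.33

Sum of periods 8–10: 156 + 339 + 319 = 814
Divide by 3: 814 / 3 = 271.33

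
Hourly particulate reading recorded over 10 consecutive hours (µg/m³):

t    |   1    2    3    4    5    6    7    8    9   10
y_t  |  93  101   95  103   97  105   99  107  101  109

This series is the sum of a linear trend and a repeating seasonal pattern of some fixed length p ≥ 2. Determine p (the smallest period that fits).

2

First differences y_{t+1} − y_t: 8, -6, 8, -6, 8, -6, …
The difference pattern repeats every 2 terms and not for any smaller step, so p = 2.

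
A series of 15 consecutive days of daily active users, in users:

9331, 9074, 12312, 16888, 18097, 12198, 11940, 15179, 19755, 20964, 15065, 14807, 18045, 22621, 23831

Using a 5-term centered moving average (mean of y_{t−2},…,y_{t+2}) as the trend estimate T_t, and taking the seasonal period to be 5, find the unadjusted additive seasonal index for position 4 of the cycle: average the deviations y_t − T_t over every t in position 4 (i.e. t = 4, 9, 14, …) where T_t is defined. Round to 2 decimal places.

Season position 4 occurs at t = 4, 9 (where T_t is defined).
t=4: T_4 = 13713.8000; y_4 − T_4 = 16888 − 13713.8000 = 3174.2000
t=9: T_9 = 16580.6000; y_9 − T_9 = 19755 − 16580.6000 = 3174.4000
Mean deviation: (3174.2000 + 3174.4000) / 2 = 3174.30

3174.30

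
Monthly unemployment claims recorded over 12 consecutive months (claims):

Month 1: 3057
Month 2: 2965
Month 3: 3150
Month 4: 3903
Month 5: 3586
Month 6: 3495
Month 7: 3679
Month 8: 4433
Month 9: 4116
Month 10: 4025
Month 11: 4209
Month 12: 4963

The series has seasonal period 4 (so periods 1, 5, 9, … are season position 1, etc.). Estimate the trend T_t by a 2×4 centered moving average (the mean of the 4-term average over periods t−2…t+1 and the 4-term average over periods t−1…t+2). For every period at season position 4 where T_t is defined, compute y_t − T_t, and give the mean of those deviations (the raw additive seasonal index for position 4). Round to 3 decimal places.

435.875

Season position 4 occurs at t = 4, 8 (where T_t is defined).
t=4: T_4 = 3467.25000; y_4 − T_4 = 3903 − 3467.25000 = 435.75000
t=8: T_8 = 3997.00000; y_8 − T_8 = 4433 − 3997.00000 = 436.00000
Mean deviation: (435.75000 + 436.00000) / 2 = 435.875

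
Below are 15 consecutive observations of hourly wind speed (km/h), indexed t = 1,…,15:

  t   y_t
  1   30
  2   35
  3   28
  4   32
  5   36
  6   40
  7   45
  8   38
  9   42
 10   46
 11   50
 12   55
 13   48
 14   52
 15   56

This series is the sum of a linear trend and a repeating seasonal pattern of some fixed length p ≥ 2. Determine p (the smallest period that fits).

First differences y_{t+1} − y_t: 5, -7, 4, 4, 4, 5, -7, 4, 4, 4, 5, -7, …
The difference pattern repeats every 5 terms and not for any smaller step, so p = 5.

5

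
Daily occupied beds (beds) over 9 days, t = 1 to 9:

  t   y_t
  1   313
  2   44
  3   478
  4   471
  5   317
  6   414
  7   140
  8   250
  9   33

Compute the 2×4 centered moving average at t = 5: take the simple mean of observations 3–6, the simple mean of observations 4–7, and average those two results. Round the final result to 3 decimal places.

Sum over 3–6: 478 + 471 + 317 + 414 = 1680
Sum over 4–7: 471 + 317 + 414 + 140 = 1342
CMA at t=5 = (1680 + 1342) / (2·4) = 3022 / 8 = 377.750

377.750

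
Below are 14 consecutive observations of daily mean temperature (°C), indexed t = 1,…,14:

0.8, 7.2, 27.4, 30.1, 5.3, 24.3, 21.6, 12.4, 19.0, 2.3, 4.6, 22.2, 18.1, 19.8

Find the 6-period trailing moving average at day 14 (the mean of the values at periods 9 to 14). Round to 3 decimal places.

Sum of periods 9–14: 19.0 + 2.3 + 4.6 + 22.2 + 18.1 + 19.8 = 86.0
Divide by 6: 86.0 / 6 = 14.333

14.333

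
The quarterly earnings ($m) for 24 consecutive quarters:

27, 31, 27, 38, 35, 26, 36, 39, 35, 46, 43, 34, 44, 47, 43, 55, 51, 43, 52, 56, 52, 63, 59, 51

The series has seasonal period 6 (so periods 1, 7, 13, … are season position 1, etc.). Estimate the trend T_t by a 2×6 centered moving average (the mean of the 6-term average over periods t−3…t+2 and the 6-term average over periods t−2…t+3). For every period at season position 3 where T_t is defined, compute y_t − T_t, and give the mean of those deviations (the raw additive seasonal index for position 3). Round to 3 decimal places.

Season position 3 occurs at t = 9, 15, 21 (where T_t is defined).
t=9: T_9 = 38.16667; y_9 − T_9 = 35 − 38.16667 = -3.16667
t=15: T_15 = 46.41667; y_15 − T_15 = 43 − 46.41667 = -3.41667
t=21: T_21 = 54.83333; y_21 − T_21 = 52 − 54.83333 = -2.83333
Mean deviation: (-3.16667 + -3.41667 + -2.83333) / 3 = -3.139

-3.139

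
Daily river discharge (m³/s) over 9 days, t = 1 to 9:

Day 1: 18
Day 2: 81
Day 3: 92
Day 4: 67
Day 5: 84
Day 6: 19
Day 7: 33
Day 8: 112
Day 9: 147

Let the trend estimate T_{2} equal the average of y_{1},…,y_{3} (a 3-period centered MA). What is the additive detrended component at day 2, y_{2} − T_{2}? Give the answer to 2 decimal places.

Trend T_2 = (18 + 81 + 92) / 3 = 191/3 = 63.6667
Detrended value: 81 − 63.6667 = 17.33

17.33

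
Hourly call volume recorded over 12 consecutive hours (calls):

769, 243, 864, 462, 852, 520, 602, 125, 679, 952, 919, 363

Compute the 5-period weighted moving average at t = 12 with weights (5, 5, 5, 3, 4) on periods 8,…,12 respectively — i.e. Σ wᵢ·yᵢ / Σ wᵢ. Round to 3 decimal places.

Weighted sum: 5·125 + 5·679 + 5·952 + 3·919 + 4·363 = 625 + 3395 + 4760 + 2757 + 1452 = 12989
Weight total: 5 + 5 + 5 + 3 + 4 = 22
WMA = 12989 / 22 = 590.409

590.409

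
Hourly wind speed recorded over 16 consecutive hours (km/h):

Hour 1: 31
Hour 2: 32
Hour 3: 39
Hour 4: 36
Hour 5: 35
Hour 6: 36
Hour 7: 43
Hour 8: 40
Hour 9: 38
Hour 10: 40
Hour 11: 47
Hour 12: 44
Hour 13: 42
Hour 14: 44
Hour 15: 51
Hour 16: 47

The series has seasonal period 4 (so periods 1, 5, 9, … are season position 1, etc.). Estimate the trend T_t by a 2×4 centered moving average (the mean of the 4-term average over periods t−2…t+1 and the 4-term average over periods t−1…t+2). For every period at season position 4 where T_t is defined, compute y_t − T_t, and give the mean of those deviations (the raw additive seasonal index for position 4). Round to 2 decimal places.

Season position 4 occurs at t = 4, 8, 12 (where T_t is defined).
t=4: T_4 = 36.0000; y_4 − T_4 = 36 − 36.0000 = 0.0000
t=8: T_8 = 39.7500; y_8 − T_8 = 40 − 39.7500 = 0.2500
t=12: T_12 = 43.7500; y_12 − T_12 = 44 − 43.7500 = 0.2500
Mean deviation: (0.0000 + 0.2500 + 0.2500) / 3 = 0.17

0.17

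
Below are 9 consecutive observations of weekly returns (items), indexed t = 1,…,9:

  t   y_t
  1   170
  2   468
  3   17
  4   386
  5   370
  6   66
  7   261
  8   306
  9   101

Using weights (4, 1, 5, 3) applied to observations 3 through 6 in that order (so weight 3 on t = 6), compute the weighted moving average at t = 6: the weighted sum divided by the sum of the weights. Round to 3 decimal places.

Weighted sum: 4·17 + 1·386 + 5·370 + 3·66 = 68 + 386 + 1850 + 198 = 2502
Weight total: 4 + 1 + 5 + 3 = 13
WMA = 2502 / 13 = 192.462

192.462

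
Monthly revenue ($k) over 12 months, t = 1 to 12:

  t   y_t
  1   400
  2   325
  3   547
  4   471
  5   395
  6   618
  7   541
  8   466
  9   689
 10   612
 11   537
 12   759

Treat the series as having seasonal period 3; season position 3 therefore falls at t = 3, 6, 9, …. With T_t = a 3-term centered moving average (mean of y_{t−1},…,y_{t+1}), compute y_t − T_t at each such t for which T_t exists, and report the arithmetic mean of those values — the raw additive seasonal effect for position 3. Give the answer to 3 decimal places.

Season position 3 occurs at t = 3, 6, 9 (where T_t is defined).
t=3: T_3 = 447.66667; y_3 − T_3 = 547 − 447.66667 = 99.33333
t=6: T_6 = 518.00000; y_6 − T_6 = 618 − 518.00000 = 100.00000
t=9: T_9 = 589.00000; y_9 − T_9 = 689 − 589.00000 = 100.00000
Mean deviation: (99.33333 + 100.00000 + 100.00000) / 3 = 99.778

99.778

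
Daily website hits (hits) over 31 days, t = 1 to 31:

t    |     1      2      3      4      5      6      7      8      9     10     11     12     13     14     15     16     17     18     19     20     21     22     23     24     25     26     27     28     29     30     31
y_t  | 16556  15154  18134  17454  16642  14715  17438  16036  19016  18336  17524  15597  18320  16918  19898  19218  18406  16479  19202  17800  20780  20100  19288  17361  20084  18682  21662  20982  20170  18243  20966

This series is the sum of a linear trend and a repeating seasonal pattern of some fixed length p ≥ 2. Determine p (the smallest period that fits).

First differences y_{t+1} − y_t: -1402, 2980, -680, -812, -1927, 2723, -1402, 2980, -680, -812, -1927, 2723, -1402, 2980, …
The difference pattern repeats every 6 terms and not for any smaller step, so p = 6.

6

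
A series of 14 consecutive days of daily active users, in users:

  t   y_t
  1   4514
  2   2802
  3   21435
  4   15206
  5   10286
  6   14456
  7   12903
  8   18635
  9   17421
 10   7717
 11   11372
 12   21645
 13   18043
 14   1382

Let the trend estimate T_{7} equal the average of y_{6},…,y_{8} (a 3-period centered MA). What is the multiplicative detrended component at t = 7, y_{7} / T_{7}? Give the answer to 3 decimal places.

0.842

Trend T_7 = (14456 + 12903 + 18635) / 3 = 45994/3 = 15331.33333
Ratio to trend: 12903 / 15331.33333 = 0.842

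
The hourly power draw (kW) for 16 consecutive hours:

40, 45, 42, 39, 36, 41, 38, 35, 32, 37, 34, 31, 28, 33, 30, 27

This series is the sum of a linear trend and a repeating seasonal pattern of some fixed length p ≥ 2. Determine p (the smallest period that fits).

4

First differences y_{t+1} − y_t: 5, -3, -3, -3, 5, -3, -3, -3, 5, -3, …
The difference pattern repeats every 4 terms and not for any smaller step, so p = 4.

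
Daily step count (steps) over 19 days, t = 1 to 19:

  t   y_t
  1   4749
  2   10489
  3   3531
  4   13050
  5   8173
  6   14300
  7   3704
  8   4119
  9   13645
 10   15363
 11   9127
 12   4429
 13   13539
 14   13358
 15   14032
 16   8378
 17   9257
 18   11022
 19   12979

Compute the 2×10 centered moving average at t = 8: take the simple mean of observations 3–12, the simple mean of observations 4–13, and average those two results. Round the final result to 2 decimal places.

Sum over 3–12: 3531 + 13050 + 8173 + 14300 + 3704 + 4119 + 13645 + 15363 + 9127 + 4429 = 89441
Sum over 4–13: 13050 + 8173 + 14300 + 3704 + 4119 + 13645 + 15363 + 9127 + 4429 + 13539 = 99449
CMA at t=8 = (89441 + 99449) / (2·10) = 188890 / 20 = 9444.50

9444.50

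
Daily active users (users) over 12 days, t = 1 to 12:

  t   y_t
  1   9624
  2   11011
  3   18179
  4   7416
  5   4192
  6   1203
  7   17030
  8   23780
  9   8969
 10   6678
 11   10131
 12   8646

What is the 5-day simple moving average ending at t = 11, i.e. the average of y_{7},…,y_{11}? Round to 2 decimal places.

13317.60

Sum of periods 7–11: 17030 + 23780 + 8969 + 6678 + 10131 = 66588
Divide by 5: 66588 / 5 = 13317.60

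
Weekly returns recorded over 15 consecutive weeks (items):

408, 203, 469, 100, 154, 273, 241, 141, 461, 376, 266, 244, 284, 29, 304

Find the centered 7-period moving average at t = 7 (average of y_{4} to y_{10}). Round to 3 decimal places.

Sum of periods 4–10: 100 + 154 + 273 + 241 + 141 + 461 + 376 = 1746
Divide by 7: 1746 / 7 = 249.429

249.429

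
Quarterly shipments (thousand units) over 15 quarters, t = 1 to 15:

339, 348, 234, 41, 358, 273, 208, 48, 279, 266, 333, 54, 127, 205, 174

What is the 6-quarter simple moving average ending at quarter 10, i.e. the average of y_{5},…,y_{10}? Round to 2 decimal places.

238.67

Sum of periods 5–10: 358 + 273 + 208 + 48 + 279 + 266 = 1432
Divide by 6: 1432 / 6 = 238.67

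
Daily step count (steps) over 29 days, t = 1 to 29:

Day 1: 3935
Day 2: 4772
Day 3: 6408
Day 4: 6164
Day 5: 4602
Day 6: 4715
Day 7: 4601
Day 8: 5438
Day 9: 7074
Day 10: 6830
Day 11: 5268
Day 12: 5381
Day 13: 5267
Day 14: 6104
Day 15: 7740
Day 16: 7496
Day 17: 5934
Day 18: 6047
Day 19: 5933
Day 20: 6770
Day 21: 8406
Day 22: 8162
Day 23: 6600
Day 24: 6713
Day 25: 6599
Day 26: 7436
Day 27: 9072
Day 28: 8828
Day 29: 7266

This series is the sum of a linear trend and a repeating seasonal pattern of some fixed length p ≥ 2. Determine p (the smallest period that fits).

First differences y_{t+1} − y_t: 837, 1636, -244, -1562, 113, -114, 837, 1636, -244, -1562, 113, -114, 837, 1636, …
The difference pattern repeats every 6 terms and not for any smaller step, so p = 6.

6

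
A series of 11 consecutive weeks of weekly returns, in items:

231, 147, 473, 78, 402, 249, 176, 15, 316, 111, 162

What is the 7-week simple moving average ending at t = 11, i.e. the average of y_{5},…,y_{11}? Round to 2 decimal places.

204.43

Sum of periods 5–11: 402 + 249 + 176 + 15 + 316 + 111 + 162 = 1431
Divide by 7: 1431 / 7 = 204.43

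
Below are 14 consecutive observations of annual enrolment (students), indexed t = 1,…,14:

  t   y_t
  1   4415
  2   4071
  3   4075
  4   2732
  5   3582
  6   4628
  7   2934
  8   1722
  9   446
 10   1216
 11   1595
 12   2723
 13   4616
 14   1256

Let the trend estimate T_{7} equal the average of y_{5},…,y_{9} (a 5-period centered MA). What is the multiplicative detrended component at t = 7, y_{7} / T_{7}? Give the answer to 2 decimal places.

Trend T_7 = (3582 + 4628 + 2934 + 1722 + 446) / 5 = 13312/5 = 2662.4000
Ratio to trend: 2934 / 2662.4000 = 1.10

1.10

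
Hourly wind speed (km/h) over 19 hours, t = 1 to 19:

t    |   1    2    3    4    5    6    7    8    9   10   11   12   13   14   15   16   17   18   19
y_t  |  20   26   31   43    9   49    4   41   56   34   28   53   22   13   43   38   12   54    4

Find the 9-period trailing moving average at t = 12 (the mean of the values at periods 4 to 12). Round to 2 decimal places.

35.22

Sum of periods 4–12: 43 + 9 + 49 + 4 + 41 + 56 + 34 + 28 + 53 = 317
Divide by 9: 317 / 9 = 35.22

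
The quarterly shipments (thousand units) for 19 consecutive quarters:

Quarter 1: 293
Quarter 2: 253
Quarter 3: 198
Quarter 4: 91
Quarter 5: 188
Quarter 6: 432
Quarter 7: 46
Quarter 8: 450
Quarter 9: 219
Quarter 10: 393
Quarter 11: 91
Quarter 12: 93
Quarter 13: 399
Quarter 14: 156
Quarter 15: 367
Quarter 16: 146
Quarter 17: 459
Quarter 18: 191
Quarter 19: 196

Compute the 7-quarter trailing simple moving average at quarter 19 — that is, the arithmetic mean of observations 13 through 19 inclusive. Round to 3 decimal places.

273.429

Sum of periods 13–19: 399 + 156 + 367 + 146 + 459 + 191 + 196 = 1914
Divide by 7: 1914 / 7 = 273.429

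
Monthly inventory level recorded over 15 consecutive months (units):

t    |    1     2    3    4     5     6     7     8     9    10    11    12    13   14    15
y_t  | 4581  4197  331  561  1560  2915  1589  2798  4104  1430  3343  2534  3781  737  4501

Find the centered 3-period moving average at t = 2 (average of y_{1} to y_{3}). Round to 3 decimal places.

Sum of periods 1–3: 4581 + 4197 + 331 = 9109
Divide by 3: 9109 / 3 = 3036.333

3036.333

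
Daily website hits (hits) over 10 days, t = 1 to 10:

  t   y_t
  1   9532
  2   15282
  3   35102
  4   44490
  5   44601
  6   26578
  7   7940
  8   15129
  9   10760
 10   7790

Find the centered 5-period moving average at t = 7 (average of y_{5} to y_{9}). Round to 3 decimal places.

21001.600

Sum of periods 5–9: 44601 + 26578 + 7940 + 15129 + 10760 = 105008
Divide by 5: 105008 / 5 = 21001.600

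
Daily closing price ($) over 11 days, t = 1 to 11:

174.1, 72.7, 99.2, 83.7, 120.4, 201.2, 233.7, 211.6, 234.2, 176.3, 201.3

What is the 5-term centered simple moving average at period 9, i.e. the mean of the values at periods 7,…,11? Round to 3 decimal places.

Sum of periods 7–11: 233.7 + 211.6 + 234.2 + 176.3 + 201.3 = 1057.1
Divide by 5: 1057.1 / 5 = 211.420

211.420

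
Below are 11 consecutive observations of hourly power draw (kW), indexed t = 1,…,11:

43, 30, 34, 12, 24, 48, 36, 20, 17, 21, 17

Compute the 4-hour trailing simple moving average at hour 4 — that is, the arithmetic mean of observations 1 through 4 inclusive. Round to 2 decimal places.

29.75

Sum of periods 1–4: 43 + 30 + 34 + 12 = 119
Divide by 4: 119 / 4 = 29.75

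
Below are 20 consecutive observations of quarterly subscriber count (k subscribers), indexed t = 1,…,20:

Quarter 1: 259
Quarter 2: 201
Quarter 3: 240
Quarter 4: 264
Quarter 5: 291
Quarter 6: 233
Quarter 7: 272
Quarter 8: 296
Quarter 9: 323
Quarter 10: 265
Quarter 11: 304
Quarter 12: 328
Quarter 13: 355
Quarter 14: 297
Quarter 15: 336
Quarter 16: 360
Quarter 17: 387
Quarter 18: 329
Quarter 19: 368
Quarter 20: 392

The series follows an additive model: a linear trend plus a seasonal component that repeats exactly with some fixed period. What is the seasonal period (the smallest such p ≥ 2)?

4

First differences y_{t+1} − y_t: -58, 39, 24, 27, -58, 39, 24, 27, -58, 39, …
The difference pattern repeats every 4 terms and not for any smaller step, so p = 4.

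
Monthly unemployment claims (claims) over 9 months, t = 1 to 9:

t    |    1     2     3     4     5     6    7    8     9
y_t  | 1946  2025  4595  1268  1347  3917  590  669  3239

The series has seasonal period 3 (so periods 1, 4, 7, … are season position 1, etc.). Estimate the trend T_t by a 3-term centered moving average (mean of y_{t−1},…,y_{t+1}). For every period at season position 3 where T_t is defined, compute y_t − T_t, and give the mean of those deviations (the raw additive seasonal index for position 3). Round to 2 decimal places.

1965.67

Season position 3 occurs at t = 3, 6 (where T_t is defined).
t=3: T_3 = 2629.3333; y_3 − T_3 = 4595 − 2629.3333 = 1965.6667
t=6: T_6 = 1951.3333; y_6 − T_6 = 3917 − 1951.3333 = 1965.6667
Mean deviation: (1965.6667 + 1965.6667) / 2 = 1965.67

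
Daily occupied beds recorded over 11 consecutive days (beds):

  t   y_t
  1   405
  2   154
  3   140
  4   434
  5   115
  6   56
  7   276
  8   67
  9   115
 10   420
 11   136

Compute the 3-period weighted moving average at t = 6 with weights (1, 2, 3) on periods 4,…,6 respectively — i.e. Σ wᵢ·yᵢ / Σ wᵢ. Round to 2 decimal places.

Weighted sum: 1·434 + 2·115 + 3·56 = 434 + 230 + 168 = 832
Weight total: 1 + 2 + 3 = 6
WMA = 832 / 6 = 138.67

138.67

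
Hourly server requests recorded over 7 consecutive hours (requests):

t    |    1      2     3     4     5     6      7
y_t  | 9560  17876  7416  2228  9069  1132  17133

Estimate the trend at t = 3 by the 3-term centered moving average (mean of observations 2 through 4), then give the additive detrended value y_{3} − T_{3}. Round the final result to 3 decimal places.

-1757.333

Trend T_3 = (17876 + 7416 + 2228) / 3 = 27520/3 = 9173.33333
Detrended value: 7416 − 9173.33333 = -1757.333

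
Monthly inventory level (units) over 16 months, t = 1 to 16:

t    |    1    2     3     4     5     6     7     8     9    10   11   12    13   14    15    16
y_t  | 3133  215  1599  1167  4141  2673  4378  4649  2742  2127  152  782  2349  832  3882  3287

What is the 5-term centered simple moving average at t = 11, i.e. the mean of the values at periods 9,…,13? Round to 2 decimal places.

1630.40

Sum of periods 9–13: 2742 + 2127 + 152 + 782 + 2349 = 8152
Divide by 5: 8152 / 5 = 1630.40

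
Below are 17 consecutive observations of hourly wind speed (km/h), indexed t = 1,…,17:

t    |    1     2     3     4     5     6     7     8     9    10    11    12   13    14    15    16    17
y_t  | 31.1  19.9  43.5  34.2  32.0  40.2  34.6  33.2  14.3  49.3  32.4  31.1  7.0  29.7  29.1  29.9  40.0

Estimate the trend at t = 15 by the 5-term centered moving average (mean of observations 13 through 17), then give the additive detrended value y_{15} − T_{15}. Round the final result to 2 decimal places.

1.96

Trend T_15 = (7.0 + 29.7 + 29.1 + 29.9 + 40.0) / 5 = 135.7/5 = 27.1400
Detrended value: 29.1 − 27.1400 = 1.96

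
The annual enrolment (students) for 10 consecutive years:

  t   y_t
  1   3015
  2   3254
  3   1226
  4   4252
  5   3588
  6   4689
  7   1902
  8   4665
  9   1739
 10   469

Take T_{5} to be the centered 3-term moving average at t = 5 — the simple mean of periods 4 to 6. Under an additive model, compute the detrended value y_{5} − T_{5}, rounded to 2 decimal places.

-588.33

Trend T_5 = (4252 + 3588 + 4689) / 3 = 12529/3 = 4176.3333
Detrended value: 3588 − 4176.3333 = -588.33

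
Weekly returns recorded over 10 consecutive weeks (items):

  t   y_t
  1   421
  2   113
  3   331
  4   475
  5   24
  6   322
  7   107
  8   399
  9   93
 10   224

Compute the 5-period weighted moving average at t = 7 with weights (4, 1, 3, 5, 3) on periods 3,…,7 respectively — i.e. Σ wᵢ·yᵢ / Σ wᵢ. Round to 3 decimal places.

237.625

Weighted sum: 4·331 + 1·475 + 3·24 + 5·322 + 3·107 = 1324 + 475 + 72 + 1610 + 321 = 3802
Weight total: 4 + 1 + 3 + 5 + 3 = 16
WMA = 3802 / 16 = 237.625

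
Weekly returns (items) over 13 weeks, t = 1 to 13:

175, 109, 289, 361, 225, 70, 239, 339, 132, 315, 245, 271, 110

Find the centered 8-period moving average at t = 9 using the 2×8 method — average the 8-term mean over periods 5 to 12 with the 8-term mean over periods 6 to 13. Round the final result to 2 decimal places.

Sum over 5–12: 225 + 70 + 239 + 339 + 132 + 315 + 245 + 271 = 1836
Sum over 6–13: 70 + 239 + 339 + 132 + 315 + 245 + 271 + 110 = 1721
CMA at t=9 = (1836 + 1721) / (2·8) = 3557 / 16 = 222.31

222.31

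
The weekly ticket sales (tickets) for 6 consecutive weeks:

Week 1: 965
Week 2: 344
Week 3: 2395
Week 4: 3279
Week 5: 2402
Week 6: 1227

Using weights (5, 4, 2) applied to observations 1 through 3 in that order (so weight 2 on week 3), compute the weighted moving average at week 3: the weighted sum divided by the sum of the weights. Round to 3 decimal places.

Weighted sum: 5·965 + 4·344 + 2·2395 = 4825 + 1376 + 4790 = 10991
Weight total: 5 + 4 + 2 = 11
WMA = 10991 / 11 = 999.182

999.182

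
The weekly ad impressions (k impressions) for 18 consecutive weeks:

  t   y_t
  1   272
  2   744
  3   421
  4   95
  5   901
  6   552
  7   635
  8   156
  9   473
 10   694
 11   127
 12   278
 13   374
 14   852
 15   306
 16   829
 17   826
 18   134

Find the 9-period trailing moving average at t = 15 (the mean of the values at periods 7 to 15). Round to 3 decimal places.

432.778

Sum of periods 7–15: 635 + 156 + 473 + 694 + 127 + 278 + 374 + 852 + 306 = 3895
Divide by 9: 3895 / 9 = 432.778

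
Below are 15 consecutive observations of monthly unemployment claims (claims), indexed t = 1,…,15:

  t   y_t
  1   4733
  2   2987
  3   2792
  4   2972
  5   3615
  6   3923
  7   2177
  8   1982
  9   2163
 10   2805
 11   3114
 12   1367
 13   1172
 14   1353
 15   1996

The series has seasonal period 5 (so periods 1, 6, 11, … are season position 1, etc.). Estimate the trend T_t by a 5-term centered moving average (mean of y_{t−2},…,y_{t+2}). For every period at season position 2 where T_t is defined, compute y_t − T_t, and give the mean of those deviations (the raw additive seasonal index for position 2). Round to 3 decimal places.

Season position 2 occurs at t = 7, 12 (where T_t is defined).
t=7: T_7 = 2772.00000; y_7 − T_7 = 2177 − 2772.00000 = -595.00000
t=12: T_12 = 1962.20000; y_12 − T_12 = 1367 − 1962.20000 = -595.20000
Mean deviation: (-595.00000 + -595.20000) / 2 = -595.100

-595.100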